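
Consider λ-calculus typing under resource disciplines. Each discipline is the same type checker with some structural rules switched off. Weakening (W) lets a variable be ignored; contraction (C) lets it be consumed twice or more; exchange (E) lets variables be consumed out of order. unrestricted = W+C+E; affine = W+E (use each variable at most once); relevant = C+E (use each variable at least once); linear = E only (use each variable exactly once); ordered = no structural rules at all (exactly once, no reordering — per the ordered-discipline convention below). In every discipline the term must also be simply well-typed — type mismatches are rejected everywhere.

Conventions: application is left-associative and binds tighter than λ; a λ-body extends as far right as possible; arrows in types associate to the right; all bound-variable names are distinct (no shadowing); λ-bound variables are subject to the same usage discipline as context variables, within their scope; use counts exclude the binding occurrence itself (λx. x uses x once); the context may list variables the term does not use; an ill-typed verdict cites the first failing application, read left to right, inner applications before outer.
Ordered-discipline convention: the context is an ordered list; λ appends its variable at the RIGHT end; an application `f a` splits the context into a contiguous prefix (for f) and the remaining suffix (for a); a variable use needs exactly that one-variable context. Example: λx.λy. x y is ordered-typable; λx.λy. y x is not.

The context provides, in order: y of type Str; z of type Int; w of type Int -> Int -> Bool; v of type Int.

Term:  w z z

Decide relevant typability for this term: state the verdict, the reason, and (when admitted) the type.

no — y, v never used (weakening)
variable uses: y: 0×; z: 2×; w: 1×; v: 0×
uses in reading order: w, z, z
typing: ✓ — Bool
summary: ordered ✗ | linear ✗ | affine ✗ | relevant ✗ | unrestricted ✓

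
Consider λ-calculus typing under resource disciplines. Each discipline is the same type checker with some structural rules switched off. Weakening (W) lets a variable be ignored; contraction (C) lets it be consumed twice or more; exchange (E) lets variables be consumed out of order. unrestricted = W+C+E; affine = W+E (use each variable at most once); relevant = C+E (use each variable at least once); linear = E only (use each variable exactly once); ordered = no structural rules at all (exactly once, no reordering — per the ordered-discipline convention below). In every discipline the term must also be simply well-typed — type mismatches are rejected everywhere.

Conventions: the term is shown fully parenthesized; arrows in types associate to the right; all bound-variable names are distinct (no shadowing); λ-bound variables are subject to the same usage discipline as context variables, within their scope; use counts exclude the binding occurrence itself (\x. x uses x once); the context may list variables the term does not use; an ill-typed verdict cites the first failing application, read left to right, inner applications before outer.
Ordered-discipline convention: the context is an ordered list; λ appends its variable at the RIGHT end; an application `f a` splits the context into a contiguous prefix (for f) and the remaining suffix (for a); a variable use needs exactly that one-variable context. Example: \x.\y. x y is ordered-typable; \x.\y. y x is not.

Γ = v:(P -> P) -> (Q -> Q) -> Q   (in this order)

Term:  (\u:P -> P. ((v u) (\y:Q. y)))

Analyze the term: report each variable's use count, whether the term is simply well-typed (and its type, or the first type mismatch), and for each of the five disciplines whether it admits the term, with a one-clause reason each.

counts: v: 1, u [bound]: 1, y [bound]: 1
left-to-right use order: v, u, y
typing: well-typed at (P -> P) -> Q
ordered: ✓ — v, u, y once each; derivable with no W/C/E
linear: ✓ — exactly-once usage across v, u, y
affine: ✓ — at most one use each (v, u, y)
relevant: ✓ — v, u, y: all used, weakening unneeded
unrestricted: ✓ — type-checks ((P -> P) -> Q) and nothing is barred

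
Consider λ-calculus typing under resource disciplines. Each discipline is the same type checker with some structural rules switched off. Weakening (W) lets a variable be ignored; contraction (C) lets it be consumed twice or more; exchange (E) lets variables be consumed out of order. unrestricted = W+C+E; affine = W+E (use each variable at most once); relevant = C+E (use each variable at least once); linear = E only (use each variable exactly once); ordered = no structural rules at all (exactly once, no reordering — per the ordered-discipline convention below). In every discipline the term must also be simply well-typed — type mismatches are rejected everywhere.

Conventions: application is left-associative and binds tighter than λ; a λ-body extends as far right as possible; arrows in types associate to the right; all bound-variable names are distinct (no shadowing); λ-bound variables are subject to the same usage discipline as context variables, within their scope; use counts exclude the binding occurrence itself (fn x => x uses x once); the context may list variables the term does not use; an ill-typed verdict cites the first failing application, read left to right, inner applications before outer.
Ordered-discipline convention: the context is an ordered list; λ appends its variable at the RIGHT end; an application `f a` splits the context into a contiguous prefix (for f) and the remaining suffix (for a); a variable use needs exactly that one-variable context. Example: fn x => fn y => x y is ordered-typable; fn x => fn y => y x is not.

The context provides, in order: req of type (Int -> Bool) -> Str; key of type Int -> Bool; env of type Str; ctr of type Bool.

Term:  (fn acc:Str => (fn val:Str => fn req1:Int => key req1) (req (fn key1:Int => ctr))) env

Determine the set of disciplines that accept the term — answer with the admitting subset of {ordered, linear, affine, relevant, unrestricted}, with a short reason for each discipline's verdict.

admitted by: affine, unrestricted
use counts: req: 1×, key: 1×, env: 1×, ctr: 1×, acc (bound): 0×, val (bound): 0×, req1 (bound): 1×, key1 (bound): 0×
left-to-right use order: key, req1, req, ctr, env
typing: ✓ — Int -> Bool
ordered: ✗, acc, val, key1 never used (weakening)
linear: ✗, acc, val, key1 never used (weakening)
affine: ✓, no duplicate uses among req, key, env, ctr, acc, val, req1, key1
relevant: ✗, acc, val, key1 never used (weakening)
unrestricted: ✓, typability at Int -> Bool is all that's needed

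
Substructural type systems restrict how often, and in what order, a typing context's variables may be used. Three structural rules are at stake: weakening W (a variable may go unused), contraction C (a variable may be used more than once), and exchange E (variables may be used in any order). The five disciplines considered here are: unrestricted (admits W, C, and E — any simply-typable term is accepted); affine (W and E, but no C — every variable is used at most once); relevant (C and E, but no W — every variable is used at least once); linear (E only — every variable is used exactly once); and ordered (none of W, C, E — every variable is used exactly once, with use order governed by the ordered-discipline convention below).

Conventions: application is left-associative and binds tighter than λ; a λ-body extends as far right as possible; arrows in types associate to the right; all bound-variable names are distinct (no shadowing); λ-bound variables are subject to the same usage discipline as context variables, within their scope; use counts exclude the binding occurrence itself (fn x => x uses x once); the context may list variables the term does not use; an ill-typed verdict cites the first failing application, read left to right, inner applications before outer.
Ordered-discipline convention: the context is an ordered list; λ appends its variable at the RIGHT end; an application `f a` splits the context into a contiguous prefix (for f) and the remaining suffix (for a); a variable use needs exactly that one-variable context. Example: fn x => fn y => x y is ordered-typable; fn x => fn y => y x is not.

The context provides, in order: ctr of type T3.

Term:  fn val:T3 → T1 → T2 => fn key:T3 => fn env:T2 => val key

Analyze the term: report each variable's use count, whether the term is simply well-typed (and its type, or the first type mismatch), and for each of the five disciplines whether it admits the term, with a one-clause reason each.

variable uses: ctr: 0×, val [bound]: 1×, key [bound]: 1×, env [bound]: 0×
left-to-right use order: val, key
typing: ✓ — (T3 → T1 → T2) → T3 → T2 → T1 → T2
ordered ✗ (ctr, env never used (weakening))
linear ✗ (ctr, env never used (weakening))
affine ✓ (at most one use each (ctr, val, key, env))
relevant ✗ (ctr, env never used (weakening))
unrestricted ✓ (typability at (T3 → T1 → T2) → T3 → T2 → T1 → T2 is all that's needed)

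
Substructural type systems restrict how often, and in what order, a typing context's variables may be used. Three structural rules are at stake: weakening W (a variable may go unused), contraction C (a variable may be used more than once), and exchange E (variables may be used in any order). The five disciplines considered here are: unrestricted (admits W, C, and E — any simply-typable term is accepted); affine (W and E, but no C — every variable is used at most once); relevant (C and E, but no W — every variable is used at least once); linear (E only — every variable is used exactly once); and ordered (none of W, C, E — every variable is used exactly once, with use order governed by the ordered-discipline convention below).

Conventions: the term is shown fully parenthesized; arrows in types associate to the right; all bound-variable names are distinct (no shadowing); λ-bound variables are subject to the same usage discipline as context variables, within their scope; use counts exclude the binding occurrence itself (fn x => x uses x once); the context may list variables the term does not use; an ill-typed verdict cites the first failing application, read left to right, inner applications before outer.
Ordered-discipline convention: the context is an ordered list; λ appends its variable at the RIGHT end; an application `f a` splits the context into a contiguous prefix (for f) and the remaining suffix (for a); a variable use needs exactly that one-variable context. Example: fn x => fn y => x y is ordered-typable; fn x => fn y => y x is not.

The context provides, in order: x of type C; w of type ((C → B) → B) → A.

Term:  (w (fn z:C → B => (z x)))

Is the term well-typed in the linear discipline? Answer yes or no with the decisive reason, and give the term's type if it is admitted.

yes — exactly-once usage across x, w, z; term : A
variable uses: x: 1; w: 1; z (λ-bound): 1
order of uses: w, z, x
typing: well-typed at A
across the five disciplines: ordered ✗; linear ✓; affine ✓; relevant ✓; unrestricted ✓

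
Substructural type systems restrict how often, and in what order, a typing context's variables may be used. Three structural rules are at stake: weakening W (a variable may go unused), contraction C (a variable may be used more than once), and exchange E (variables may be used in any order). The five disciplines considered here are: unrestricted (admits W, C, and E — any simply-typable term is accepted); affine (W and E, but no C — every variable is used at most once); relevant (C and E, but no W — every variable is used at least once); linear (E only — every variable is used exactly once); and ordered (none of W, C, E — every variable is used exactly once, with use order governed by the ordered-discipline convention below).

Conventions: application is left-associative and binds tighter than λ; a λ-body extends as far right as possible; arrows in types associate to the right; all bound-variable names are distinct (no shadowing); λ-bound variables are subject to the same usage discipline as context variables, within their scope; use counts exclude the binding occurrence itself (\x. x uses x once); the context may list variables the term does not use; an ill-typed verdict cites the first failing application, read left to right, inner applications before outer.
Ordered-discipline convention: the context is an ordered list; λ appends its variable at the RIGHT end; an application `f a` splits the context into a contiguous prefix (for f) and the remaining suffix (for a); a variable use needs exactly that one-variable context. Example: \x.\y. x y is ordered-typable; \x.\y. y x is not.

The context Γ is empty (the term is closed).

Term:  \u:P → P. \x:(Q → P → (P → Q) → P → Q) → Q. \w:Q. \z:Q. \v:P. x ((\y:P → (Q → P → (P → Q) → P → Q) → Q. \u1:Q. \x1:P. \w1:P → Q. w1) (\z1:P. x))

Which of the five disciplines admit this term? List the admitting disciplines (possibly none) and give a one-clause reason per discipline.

admitting disciplines: unrestricted
variable uses: u [bound] ×0, x [bound] ×2, w [bound] ×0, z [bound] ×0, v [bound] ×0, y [bound] ×0, u1 [bound] ×0, x1 [bound] ×0, w1 [bound] ×1, z1 [bound] ×0
use order (left to right): x, w1, x
typing: the term checks, with type (P → P) → ((Q → P → (P → Q) → P → Q) → Q) → Q → Q → P → Q
ordered ✗ (needs contraction — x ×2; u, w, z, v, y, u1, x1, z1 never used (weakening))
linear ✗ (needs contraction — x ×2; u, w, z, v, y, u1, x1, z1 never used (weakening))
affine ✗ (needs contraction — x ×2)
relevant ✗ (u, w, z, v, y, u1, x1, z1 never used (weakening))
unrestricted ✓ (typability at (P → P) → ((Q → P → (P → Q) → P → Q) → Q) → Q → Q → P → Q is all that's needed)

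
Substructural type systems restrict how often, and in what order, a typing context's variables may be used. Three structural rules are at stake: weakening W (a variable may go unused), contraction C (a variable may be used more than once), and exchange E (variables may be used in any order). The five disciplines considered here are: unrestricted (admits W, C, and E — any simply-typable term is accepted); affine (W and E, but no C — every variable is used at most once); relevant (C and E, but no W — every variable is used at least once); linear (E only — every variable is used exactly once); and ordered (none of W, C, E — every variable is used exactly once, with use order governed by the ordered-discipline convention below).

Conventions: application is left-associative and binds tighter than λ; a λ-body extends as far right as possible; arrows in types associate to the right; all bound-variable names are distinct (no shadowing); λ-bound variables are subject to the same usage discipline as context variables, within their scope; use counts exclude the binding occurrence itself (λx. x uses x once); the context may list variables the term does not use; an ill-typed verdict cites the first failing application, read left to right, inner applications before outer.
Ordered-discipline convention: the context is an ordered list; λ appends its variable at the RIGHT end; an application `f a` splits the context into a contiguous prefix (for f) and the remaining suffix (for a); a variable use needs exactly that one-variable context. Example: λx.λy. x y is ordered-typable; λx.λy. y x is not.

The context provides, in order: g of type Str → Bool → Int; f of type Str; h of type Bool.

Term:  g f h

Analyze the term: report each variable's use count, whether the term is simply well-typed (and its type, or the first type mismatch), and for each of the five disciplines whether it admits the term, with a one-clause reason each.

usage: g ×1, f ×1, h ×1
left-to-right use order: g, f, h
typing: well-typed at Int
ordered ✓ (g, f, h once each; derivable with no W/C/E)
linear ✓ (each of g, f, h used exactly once)
affine ✓ (none of g, f, h used more than once)
relevant ✓ (g, f, h: all used, weakening unneeded)
unrestricted ✓ (simply typable at Int; W, C, E all held)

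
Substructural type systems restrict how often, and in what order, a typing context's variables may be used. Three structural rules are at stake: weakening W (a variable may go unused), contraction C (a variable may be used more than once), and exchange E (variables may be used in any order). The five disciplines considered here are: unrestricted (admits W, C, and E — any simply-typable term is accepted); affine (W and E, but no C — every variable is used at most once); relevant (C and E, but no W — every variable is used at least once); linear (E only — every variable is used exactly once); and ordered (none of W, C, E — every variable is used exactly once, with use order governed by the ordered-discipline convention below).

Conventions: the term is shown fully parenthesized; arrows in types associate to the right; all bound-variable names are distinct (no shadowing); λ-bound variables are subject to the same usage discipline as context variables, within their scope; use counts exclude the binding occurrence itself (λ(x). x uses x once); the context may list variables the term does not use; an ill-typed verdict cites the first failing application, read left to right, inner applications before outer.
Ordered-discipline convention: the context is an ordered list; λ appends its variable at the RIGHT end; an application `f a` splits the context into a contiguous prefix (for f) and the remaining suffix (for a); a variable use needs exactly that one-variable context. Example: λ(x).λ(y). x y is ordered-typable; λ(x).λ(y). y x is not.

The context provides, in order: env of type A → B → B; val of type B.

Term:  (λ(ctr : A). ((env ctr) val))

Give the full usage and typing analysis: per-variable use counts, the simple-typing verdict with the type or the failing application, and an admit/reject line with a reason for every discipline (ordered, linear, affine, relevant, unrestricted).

use counts: env: 1×; val: 1×; ctr [bound]: 1×
uses in reading order: env, ctr, val
typing: the term checks, with type A → B
ordered ✗ (needs exchange: uses follow env, ctr, val)
linear ✓ (single use per variable (env, val, ctr))
affine ✓ (no duplicate uses among env, val, ctr)
relevant ✓ (env, val, ctr: all used, weakening unneeded)
unrestricted ✓ (type-checks (A → B) and nothing is barred)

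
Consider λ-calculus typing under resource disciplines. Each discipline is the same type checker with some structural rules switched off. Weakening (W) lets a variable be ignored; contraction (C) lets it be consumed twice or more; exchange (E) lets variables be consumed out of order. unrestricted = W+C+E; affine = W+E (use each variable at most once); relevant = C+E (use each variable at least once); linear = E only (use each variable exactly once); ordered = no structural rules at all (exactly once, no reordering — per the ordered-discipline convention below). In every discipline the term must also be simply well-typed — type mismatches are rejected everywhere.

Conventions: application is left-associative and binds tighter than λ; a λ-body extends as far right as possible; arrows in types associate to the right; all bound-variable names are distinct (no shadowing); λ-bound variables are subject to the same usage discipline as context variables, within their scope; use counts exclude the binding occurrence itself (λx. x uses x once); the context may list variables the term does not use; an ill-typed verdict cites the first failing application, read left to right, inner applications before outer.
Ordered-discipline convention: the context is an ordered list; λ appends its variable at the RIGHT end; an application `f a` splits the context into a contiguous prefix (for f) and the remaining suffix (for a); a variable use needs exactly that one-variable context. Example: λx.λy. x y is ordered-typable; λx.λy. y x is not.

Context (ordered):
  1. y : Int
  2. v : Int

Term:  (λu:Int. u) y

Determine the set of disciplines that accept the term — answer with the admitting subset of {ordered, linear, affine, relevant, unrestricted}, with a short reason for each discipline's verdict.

accepted by: affine, unrestricted
counts: y: 1×, v: 0×, u (bound): 1×
order of uses: u, y
typing: the term checks, with type Int
ordered: ✗, v left unused
linear: ✗, v left unused
affine: ✓, no duplicate uses among y, v, u
relevant: ✗, v left unused
unrestricted: ✓, well-typed at Int; no restrictions here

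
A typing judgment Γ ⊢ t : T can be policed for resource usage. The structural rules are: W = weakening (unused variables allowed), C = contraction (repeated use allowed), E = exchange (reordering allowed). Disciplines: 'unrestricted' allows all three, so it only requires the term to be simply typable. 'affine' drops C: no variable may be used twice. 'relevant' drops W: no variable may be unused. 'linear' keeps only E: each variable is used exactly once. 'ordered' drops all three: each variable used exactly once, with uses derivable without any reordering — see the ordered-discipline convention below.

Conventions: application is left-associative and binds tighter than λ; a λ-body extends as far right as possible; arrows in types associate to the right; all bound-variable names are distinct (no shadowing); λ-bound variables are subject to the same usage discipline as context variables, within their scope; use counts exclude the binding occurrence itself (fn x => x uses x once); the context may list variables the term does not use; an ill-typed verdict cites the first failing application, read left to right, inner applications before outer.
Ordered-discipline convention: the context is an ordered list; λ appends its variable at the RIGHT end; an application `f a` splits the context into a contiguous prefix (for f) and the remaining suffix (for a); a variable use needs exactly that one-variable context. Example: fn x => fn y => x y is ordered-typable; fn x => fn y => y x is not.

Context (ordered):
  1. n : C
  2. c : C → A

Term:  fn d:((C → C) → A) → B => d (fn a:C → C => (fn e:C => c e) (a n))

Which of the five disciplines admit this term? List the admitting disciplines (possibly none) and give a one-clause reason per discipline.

admitted by: linear, affine, relevant, unrestricted
counts: n=1; c=1; d [bound]=1; a [bound]=1; e [bound]=1
left-to-right use order: d, c, e, a, n
typing: the term checks, with type (((C → C) → A) → B) → B
ordered: ✗, needs exchange: uses follow d, c, e, a, n
linear: ✓, single use per variable (n, c, d, a, e)
affine: ✓, n, c, d, a, e: no repeats, contraction unneeded
relevant: ✓, every one of n, c, d, a, e appears
unrestricted: ✓, typability at (((C → C) → A) → B) → B is all that's needed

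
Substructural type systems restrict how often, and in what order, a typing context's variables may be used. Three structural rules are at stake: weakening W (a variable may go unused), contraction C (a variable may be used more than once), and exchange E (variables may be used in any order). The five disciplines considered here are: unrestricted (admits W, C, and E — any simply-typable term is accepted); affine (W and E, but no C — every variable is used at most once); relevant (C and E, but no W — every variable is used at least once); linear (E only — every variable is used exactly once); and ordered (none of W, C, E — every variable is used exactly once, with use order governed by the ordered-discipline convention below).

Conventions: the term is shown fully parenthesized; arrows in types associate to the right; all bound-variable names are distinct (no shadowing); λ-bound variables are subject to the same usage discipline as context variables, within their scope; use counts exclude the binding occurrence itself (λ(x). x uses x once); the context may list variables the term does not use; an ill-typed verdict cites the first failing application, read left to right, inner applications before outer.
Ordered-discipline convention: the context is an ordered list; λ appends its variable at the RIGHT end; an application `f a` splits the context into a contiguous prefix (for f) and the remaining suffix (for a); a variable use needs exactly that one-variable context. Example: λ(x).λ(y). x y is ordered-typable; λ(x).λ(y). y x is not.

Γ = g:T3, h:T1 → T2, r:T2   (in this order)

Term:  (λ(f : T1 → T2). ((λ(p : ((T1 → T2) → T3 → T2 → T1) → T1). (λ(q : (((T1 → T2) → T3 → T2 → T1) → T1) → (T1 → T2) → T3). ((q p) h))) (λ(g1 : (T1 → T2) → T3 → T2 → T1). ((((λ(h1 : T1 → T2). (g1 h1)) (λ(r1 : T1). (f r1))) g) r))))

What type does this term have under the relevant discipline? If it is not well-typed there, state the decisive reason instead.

term : (T1 → T2) → ((((T1 → T2) → T3 → T2 → T1) → T1) → (T1 → T2) → T3) → T3
use counts: g: 1; h: 1; r: 1; f (λ-bound): 1; p (λ-bound): 1; q (λ-bound): 1; g1 (λ-bound): 1; h1 (λ-bound): 1; r1 (λ-bound): 1
left-to-right use order: q, p, h, g1, h1, f, r1, g, r
typing: the term checks, with type (T1 → T2) → ((((T1 → T2) → T3 → T2 → T1) → T1) → (T1 → T2) → T3) → T3
summary: ordered ✗; linear ✓; affine ✓; relevant ✓; unrestricted ✓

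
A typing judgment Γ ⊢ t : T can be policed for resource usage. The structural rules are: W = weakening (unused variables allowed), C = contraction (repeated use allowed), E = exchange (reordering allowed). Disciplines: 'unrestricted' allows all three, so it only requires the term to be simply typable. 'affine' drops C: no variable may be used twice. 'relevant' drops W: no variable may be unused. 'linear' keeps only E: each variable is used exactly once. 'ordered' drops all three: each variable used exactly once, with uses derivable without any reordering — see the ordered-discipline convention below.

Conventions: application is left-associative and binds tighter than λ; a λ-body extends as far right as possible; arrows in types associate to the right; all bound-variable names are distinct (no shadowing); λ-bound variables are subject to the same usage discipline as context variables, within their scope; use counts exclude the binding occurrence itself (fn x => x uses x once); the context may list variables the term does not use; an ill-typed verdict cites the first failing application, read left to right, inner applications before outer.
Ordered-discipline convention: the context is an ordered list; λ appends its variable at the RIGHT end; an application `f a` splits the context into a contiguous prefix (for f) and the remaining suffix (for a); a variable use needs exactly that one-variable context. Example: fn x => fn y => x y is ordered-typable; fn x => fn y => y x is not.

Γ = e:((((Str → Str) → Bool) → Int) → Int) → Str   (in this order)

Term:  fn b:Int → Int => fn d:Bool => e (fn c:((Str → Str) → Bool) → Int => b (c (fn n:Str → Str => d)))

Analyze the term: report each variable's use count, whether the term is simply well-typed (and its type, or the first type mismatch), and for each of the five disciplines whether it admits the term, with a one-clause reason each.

variable uses: e: 1×, b (bound): 1×, d (bound): 1×, c (bound): 1×, n (bound): 0×
left-to-right use order: e, b, c, d
typing: the term checks, with type (Int → Int) → Bool → Str
ordered: ✗ — needs weakening: n unused
linear: ✗ — needs weakening: n unused
affine: ✓ — no duplicate uses among e, b, d, c, n
relevant: ✗ — needs weakening: n unused
unrestricted: ✓ — simply typable at (Int → Int) → Bool → Str; W, C, E all held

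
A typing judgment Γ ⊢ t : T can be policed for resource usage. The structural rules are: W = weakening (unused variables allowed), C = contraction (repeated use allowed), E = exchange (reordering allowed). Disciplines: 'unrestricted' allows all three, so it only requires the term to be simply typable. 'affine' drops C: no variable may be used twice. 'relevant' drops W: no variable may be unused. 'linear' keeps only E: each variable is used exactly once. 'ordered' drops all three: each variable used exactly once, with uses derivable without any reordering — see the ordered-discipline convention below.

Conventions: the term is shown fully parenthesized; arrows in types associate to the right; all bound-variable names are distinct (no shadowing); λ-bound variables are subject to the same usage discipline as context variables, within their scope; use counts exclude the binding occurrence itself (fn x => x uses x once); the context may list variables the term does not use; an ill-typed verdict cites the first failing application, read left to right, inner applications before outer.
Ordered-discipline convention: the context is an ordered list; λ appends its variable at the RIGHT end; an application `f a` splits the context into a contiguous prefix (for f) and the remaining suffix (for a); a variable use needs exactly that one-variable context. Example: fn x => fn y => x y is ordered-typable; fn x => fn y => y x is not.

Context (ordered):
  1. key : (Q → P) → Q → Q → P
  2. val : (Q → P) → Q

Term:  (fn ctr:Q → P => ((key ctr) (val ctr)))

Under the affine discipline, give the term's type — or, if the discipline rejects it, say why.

not well-typed under affine — repeated use of ctr ×2
counts: key: 1; val: 1; ctr (bound): 2
left-to-right use order: key, ctr, val, ctr
typing: well-typed — term : (Q → P) → Q → P
per-discipline verdicts: ordered ✗ | linear ✗ | affine ✗ | relevant ✓ | unrestricted ✓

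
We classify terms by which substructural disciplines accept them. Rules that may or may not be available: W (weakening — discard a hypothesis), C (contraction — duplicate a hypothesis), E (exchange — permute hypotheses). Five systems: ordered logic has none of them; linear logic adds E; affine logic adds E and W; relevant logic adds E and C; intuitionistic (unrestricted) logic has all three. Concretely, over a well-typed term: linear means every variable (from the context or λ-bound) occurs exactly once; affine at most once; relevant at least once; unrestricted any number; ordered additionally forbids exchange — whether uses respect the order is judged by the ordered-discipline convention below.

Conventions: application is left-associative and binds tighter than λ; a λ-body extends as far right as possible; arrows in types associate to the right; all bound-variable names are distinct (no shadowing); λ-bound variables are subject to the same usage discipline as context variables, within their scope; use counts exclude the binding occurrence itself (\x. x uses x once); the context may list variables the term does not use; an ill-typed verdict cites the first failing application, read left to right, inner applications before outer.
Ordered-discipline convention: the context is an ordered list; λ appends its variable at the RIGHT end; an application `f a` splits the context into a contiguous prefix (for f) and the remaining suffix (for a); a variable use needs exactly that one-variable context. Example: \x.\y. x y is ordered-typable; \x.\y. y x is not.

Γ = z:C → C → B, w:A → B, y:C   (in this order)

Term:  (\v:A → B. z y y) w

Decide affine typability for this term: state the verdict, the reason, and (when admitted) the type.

no — uses contraction: y ×2
variable uses: z: 1, w: 1, y: 2, v [bound]: 0
use order (left to right): z, y, y, w
typing: ✓ — B
all disciplines: ordered ✗; linear ✗; affine ✗; relevant ✗; unrestricted ✓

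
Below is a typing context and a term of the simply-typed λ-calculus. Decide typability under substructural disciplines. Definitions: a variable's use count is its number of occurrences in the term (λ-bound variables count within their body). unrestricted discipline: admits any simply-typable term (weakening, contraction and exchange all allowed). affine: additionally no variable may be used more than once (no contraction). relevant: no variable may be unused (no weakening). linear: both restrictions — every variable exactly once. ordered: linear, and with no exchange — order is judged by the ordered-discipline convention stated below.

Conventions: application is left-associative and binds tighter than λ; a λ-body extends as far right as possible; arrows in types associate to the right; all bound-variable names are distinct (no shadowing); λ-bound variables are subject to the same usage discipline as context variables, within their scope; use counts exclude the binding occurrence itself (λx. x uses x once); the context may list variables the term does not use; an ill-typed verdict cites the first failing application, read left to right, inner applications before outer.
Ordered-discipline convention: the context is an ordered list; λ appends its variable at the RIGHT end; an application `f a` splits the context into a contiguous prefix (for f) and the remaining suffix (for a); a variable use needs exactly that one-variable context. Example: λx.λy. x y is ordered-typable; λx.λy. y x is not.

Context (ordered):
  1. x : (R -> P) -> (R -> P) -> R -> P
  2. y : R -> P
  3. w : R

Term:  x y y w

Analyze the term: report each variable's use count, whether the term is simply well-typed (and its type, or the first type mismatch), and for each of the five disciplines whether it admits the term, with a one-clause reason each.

usage: x=1, y=2, w=1
left-to-right use order: x, y, y, w
typing: well-typed at P
ordered: ✗, repeated use of y ×2
linear: ✗, repeated use of y ×2
affine: ✗, repeated use of y ×2
relevant: ✓, none of x, y, w goes unused
unrestricted: ✓, simply typable at P; W, C, E all held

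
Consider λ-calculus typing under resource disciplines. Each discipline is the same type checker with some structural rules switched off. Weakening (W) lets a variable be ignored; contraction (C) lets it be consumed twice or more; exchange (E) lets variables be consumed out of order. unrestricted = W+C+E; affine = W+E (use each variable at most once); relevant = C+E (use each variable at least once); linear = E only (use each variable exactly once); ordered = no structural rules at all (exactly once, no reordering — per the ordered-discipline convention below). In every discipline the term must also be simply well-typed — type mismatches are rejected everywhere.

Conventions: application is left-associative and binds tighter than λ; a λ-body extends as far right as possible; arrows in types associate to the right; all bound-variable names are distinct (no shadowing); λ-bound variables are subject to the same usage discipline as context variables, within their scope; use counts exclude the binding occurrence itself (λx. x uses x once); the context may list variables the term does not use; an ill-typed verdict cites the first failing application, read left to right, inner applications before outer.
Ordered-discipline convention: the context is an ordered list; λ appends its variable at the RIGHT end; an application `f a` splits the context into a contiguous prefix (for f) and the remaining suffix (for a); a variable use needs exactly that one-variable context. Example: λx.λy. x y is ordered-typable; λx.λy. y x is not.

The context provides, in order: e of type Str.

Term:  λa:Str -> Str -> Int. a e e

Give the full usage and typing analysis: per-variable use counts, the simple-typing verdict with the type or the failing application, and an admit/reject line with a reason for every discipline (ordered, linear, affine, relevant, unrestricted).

use counts: e=2, a (bound)=1
use order (left to right): a, e, e
typing: well-typed at (Str -> Str -> Int) -> Int
ordered ✗ (repeated use of e ×2)
linear ✗ (repeated use of e ×2)
affine ✗ (repeated use of e ×2)
relevant ✓ (every one of e, a appears)
unrestricted ✓ (well-typed at (Str -> Str -> Int) -> Int; no restrictions here)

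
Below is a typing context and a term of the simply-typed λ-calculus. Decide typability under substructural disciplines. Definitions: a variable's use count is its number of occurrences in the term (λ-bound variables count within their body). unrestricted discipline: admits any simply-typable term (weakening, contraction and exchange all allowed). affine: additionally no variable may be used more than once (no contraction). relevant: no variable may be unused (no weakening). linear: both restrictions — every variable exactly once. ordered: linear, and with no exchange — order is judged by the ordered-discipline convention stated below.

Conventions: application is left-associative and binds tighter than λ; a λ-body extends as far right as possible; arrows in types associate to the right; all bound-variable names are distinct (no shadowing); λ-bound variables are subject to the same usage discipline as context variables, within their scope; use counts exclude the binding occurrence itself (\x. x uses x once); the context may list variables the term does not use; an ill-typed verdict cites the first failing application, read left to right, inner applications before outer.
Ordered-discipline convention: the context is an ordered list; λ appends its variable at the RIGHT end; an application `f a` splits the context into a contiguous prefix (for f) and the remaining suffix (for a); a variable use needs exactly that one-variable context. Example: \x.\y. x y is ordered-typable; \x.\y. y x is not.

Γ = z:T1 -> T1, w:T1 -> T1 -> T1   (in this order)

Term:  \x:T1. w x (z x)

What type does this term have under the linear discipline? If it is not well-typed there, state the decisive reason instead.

not well-typed under linear — x ×2 used more than once (contraction)
use counts: z ×1; w ×1; x (bound) ×2
order of uses: w, x, z, x
typing: the term checks, with type T1 -> T1
across the five disciplines: ordered ✗ | linear ✗ | affine ✗ | relevant ✓ | unrestricted ✓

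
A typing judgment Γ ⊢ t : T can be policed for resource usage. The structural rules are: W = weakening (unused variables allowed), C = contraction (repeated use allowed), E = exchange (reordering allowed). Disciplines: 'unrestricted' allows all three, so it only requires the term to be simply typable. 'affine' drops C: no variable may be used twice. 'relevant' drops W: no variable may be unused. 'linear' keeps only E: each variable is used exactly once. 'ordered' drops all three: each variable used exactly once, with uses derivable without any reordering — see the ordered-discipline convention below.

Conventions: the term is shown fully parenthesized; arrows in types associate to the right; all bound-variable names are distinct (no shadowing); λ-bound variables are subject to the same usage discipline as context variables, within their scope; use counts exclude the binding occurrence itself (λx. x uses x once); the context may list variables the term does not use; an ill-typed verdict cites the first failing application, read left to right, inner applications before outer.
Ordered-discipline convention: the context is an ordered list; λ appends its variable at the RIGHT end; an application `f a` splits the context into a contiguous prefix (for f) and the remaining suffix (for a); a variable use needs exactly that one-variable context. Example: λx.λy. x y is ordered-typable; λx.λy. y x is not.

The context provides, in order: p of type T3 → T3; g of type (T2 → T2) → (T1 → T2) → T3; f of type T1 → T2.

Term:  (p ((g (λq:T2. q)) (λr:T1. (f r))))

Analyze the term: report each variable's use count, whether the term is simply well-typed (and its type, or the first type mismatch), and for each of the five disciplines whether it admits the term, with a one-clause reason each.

usage: p: 1; g: 1; f: 1; q [bound]: 1; r [bound]: 1
order of uses: p, g, q, f, r
typing: well-typed at T3
ordered: ✓, one use each (p, g, f, q, r); ordered split holds
linear: ✓, p, g, f, q, r: one use apiece
affine: ✓, p, g, f, q, r: no repeats, contraction unneeded
relevant: ✓, none of p, g, f, q, r goes unused
unrestricted: ✓, typability at T3 is all that's needed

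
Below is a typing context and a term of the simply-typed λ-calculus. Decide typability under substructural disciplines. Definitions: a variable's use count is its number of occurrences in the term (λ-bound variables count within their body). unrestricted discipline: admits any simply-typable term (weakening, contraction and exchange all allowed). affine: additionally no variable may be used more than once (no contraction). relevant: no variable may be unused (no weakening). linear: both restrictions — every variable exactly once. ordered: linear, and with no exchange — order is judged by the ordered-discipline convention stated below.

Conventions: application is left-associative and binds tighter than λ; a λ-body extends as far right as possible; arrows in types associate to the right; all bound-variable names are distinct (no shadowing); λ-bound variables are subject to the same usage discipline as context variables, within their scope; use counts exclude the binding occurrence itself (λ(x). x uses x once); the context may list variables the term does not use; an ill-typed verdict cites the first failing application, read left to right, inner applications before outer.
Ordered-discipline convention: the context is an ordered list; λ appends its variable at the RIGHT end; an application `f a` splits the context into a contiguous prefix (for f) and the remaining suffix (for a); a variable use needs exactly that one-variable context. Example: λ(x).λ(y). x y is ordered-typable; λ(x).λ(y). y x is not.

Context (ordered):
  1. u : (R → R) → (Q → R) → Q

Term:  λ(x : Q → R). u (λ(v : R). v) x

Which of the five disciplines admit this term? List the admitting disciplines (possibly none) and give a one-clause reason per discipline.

admitting disciplines: ordered, linear, affine, relevant, unrestricted
variable uses: u: 1×; x [bound]: 1×; v [bound]: 1×
use order (left to right): u, v, x
typing: well-typed at (Q → R) → Q
ordered: ✓ — single-use (u, x, v), ordered derivation ok
linear: ✓ — single use per variable (u, x, v)
affine: ✓ — no duplicate uses among u, x, v
relevant: ✓ — at least one use each (u, x, v)
unrestricted: ✓ — typability at (Q → R) → Q is all that's needed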